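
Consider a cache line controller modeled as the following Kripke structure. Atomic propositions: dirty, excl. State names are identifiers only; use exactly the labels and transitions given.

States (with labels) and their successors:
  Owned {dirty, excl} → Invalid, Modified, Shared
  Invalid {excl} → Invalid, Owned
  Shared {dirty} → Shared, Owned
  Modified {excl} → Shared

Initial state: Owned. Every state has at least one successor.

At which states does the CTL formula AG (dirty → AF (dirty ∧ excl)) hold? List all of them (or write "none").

States satisfying dirty → AF (dirty ∧ excl): {Owned, Invalid, Modified}.
States satisfying AG (dirty → AF (dirty ∧ excl)): ∅.

none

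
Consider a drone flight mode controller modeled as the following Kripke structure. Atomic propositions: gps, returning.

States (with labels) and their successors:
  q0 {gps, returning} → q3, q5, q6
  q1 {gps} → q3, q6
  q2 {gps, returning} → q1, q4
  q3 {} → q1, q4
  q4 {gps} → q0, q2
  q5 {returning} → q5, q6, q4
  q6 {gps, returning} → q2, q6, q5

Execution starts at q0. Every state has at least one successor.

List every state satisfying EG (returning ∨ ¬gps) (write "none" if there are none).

States satisfying returning ∨ ¬gps: {q0, q2, q3, q5, q6}.
States satisfying EG (returning ∨ ¬gps): {q0, q5, q6}.

{q0, q5, q6}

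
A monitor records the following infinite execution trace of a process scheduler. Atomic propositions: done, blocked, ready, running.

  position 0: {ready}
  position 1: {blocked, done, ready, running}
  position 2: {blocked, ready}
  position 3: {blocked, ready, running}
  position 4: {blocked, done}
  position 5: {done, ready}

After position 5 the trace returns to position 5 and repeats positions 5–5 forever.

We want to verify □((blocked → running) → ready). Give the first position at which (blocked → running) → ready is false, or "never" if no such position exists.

never

(blocked → running) → ready holds at every position 0..5, and those are all the positions the trace ever visits, so the invariant □((blocked → running) → ready) is never violated.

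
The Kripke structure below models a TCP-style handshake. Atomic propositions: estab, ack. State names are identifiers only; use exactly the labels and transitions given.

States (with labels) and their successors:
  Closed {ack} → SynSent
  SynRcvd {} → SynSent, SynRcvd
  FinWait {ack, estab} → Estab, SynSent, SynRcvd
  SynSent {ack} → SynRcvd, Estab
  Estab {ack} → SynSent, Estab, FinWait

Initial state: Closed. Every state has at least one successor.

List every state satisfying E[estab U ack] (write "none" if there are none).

{Closed, FinWait, SynSent, Estab}

States satisfying estab: {FinWait}.
States satisfying ack: {Closed, FinWait, SynSent, Estab}.
States satisfying E[estab U ack]: {Closed, FinWait, SynSent, Estab}.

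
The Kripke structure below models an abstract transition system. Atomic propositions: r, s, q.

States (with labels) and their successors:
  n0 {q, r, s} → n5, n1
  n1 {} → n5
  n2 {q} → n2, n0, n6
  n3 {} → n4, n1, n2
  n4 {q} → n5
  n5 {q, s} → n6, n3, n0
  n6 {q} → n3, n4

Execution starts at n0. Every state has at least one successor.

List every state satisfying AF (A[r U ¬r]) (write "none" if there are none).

{n0, n1, n2, n3, n4, n5, n6}

States satisfying A[r U ¬r]: {n0, n1, n2, n3, n4, n5, n6}.
States satisfying AF (A[r U ¬r]): {n0, n1, n2, n3, n4, n5, n6}.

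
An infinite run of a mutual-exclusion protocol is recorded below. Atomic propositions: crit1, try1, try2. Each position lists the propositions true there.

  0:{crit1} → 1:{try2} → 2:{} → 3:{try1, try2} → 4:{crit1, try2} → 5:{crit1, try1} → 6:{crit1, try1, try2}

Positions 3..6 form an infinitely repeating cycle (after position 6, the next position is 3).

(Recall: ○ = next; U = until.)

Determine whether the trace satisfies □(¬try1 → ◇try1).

¬try1 → ◇try1 holds at every position 0..6, and those are all positions ever visited, so □(¬try1 → ◇try1) holds.
Positions where ¬try1 holds: 0, 1, 2, 4.
Check ◇try1 at each: 0→ok, 1→ok, 2→ok, 4→ok.

Satisfied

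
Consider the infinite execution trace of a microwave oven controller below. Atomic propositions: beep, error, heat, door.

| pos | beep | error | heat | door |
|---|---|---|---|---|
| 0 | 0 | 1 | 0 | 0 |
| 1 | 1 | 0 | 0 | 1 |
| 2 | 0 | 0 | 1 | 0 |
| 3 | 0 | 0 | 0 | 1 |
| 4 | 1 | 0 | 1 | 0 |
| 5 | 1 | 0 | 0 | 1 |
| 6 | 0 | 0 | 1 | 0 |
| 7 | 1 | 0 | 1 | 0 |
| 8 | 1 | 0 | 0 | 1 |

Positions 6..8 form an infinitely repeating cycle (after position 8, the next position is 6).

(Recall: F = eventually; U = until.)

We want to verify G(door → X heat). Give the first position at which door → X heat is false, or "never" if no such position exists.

door → X heat holds at every position 0..8, and those are all the positions the trace ever visits, so the invariant G(door → X heat) is never violated.

never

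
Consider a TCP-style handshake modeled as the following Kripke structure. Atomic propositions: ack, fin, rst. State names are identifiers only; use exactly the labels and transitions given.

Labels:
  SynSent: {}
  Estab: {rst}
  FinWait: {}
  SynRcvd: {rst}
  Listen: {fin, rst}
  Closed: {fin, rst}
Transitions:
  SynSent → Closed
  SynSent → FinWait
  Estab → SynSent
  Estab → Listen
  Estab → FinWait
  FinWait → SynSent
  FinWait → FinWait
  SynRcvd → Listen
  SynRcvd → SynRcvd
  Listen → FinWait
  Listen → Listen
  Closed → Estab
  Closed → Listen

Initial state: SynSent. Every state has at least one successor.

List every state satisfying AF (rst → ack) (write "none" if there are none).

States satisfying rst → ack: {SynSent, FinWait}.
States satisfying AF (rst → ack): {SynSent, FinWait}.

{SynSent, FinWait}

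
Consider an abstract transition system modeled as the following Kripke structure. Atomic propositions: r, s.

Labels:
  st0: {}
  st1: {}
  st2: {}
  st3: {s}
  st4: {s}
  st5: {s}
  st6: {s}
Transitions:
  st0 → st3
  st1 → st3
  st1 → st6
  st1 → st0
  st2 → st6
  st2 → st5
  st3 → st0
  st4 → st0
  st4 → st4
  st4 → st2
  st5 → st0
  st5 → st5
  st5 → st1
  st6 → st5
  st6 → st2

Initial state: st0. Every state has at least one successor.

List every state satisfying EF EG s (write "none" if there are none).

{st1, st2, st4, st5, st6}

States satisfying EG s: {st4, st5, st6}.
States satisfying EF EG s: {st1, st2, st4, st5, st6}.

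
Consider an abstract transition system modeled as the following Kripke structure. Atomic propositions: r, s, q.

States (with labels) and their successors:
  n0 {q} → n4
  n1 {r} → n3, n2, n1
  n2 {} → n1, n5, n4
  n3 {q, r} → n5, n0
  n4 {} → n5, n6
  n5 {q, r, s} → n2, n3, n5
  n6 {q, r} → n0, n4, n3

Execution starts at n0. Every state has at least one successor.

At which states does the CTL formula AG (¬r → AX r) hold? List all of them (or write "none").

States satisfying ¬r → AX r: {n1, n3, n4, n5, n6}.
States satisfying AG (¬r → AX r): ∅.

none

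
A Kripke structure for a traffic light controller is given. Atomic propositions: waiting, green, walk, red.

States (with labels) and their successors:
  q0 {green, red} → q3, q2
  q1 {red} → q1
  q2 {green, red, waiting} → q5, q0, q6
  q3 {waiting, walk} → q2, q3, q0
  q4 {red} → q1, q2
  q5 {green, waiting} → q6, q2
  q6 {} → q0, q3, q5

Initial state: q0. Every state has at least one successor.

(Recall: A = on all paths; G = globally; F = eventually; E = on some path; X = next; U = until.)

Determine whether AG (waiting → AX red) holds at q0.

States satisfying waiting → AX red: {q0, q1, q4, q6}.
States satisfying AG (waiting → AX red): {q1}.
q2 is reachable from q0 and violates waiting → AX red, so AG fails at q0.
q0 ∉ Sat(AG (waiting → AX red)).

Violated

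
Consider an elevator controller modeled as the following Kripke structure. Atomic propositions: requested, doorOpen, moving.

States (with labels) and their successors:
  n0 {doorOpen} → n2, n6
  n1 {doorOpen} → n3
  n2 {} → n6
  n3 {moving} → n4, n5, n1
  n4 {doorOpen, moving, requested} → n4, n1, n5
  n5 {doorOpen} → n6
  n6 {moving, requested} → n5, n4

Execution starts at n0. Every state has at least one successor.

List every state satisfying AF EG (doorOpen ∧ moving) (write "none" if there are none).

{n4}

States satisfying EG (doorOpen ∧ moving): {n4}.
States satisfying AF EG (doorOpen ∧ moving): {n4}.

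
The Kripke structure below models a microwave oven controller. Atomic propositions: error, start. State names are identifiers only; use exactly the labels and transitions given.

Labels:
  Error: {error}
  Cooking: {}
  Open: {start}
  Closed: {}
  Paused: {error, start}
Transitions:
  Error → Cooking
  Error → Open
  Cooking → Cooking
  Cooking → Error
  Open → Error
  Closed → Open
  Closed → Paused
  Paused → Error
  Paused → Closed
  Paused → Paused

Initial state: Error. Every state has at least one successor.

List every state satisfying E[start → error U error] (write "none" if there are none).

{Error, Cooking, Closed, Paused}

States satisfying start → error: {Error, Cooking, Closed, Paused}.
States satisfying error: {Error, Paused}.
States satisfying E[start → error U error]: {Error, Cooking, Closed, Paused}.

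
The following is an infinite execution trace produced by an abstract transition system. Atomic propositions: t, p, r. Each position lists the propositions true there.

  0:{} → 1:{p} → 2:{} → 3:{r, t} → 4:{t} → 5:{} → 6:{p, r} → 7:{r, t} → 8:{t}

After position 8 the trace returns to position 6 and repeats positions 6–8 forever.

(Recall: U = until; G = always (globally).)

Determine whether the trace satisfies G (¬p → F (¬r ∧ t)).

Satisfied

¬p → F (¬r ∧ t) holds at every position 0..8, and those are all positions ever visited, so G (¬p → F (¬r ∧ t)) holds.
Positions where ¬p holds: 0, 2, 3, 4, 5, 7, 8.
Check F (¬r ∧ t) at each: 0→ok, 2→ok, 3→ok, 4→ok, 5→ok, 7→ok, 8→ok.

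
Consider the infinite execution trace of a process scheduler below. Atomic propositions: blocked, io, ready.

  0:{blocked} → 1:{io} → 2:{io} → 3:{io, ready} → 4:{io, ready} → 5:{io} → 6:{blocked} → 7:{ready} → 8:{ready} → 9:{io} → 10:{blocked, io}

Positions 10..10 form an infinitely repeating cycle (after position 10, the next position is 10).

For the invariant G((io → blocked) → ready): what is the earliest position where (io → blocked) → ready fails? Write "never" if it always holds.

0

At position 0 the labels are {blocked}, so (io → blocked) → ready is false there. This is the first violation.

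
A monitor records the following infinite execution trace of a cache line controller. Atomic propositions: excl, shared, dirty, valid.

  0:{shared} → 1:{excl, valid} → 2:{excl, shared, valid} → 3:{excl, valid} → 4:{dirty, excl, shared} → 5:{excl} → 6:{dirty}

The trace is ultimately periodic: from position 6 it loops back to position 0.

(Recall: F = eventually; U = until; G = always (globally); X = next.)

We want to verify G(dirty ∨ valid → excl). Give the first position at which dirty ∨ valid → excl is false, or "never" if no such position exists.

Check dirty ∨ valid → excl at each position in order: 0 ✓, 1 ✓, 2 ✓, 3 ✓, 4 ✓, 5 ✓.
At position 6 the labels are {dirty}, so dirty ∨ valid → excl is false there. This is the first violation.

6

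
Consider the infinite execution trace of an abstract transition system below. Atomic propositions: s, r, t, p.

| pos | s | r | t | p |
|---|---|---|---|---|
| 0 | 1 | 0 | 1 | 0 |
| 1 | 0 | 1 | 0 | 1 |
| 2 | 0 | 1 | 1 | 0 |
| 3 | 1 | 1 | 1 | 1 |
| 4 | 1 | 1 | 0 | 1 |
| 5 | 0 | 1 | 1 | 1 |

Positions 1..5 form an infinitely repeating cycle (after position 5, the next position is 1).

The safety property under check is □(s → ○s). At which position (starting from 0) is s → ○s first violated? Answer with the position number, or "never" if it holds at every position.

0

At position 0 the labels are {s, t} and the next position 1 has {p, r}, so s → ○s is false there. This is the first violation.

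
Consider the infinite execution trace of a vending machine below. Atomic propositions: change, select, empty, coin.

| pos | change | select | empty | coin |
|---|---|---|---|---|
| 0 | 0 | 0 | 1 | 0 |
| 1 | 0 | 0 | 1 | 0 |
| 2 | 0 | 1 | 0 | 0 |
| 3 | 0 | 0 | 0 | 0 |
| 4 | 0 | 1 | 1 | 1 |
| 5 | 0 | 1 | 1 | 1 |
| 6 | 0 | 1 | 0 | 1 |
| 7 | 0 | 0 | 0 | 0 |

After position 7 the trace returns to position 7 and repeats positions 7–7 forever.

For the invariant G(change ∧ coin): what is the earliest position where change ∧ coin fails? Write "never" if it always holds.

At position 0 the labels are {empty}, so change ∧ coin is false there. This is the first violation.

0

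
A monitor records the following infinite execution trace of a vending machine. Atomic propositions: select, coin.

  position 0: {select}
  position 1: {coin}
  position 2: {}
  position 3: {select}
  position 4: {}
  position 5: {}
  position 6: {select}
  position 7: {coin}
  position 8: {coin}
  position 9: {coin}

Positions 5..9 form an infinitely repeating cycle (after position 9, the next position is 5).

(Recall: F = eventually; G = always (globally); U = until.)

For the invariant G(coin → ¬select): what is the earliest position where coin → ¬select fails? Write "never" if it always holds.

never

coin → ¬select holds at every position 0..9, and those are all the positions the trace ever visits, so the invariant G(coin → ¬select) is never violated.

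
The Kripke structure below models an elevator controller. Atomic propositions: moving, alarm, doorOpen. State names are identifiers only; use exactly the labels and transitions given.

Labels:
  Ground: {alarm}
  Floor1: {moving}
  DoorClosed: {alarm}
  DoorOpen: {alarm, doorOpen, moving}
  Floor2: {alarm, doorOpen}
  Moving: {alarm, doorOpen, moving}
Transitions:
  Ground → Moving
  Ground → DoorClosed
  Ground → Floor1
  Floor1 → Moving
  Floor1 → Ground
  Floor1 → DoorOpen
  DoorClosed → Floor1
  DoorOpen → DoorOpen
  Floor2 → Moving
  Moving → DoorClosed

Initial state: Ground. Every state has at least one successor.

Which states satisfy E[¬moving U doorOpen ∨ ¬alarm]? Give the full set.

States satisfying ¬moving: {Ground, DoorClosed, Floor2}.
States satisfying doorOpen ∨ ¬alarm: {Floor1, DoorOpen, Floor2, Moving}.
States satisfying E[¬moving U doorOpen ∨ ¬alarm]: {Ground, Floor1, DoorClosed, DoorOpen, Floor2, Moving}.

{Ground, Floor1, DoorClosed, DoorOpen, Floor2, Moving}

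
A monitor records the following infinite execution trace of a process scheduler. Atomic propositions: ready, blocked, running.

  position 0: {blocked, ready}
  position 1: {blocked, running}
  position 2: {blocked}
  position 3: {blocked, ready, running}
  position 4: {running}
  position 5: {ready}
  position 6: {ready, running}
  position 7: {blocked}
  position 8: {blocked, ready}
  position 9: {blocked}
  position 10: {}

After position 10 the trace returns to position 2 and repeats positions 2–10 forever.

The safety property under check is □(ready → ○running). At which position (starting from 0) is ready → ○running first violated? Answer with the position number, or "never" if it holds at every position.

6

Check ready → ○running at each position in order: 0 ✓, 1 ✓, 2 ✓, 3 ✓, 4 ✓, 5 ✓.
At position 6 the labels are {ready, running} and the next position 7 has {blocked}, so ready → ○running is false there. This is the first violation.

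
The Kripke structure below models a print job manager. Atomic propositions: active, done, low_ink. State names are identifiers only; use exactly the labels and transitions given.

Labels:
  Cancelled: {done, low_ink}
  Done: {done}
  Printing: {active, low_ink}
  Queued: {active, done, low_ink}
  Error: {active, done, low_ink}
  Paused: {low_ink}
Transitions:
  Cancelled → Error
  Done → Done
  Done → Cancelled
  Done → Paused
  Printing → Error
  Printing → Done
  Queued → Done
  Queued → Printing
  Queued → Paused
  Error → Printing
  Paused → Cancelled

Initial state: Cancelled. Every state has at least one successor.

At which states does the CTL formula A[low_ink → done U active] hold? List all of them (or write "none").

States satisfying low_ink → done: {Cancelled, Done, Queued, Error}.
States satisfying active: {Printing, Queued, Error}.
States satisfying A[low_ink → done U active]: {Cancelled, Printing, Queued, Error}.

{Cancelled, Printing, Queued, Error}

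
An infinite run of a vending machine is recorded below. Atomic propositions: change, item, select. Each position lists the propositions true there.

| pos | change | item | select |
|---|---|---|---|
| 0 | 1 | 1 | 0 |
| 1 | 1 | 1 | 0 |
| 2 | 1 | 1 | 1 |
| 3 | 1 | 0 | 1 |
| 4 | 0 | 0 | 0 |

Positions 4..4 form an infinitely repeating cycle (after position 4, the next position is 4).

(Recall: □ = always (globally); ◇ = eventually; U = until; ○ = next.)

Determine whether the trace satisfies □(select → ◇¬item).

Yes

select → ◇¬item holds at every position 0..4, and those are all positions ever visited, so □(select → ◇¬item) holds.
Positions where select holds: 2, 3.
Check ◇¬item at each: 2→ok, 3→ok.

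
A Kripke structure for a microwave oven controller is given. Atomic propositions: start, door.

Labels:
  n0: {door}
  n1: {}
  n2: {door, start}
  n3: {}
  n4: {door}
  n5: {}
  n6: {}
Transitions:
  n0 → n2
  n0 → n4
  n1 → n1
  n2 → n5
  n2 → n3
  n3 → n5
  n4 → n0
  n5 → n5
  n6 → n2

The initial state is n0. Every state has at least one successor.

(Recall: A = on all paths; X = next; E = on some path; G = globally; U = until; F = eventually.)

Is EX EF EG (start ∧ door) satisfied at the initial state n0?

States satisfying EF EG (start ∧ door): ∅.
States satisfying EX EF EG (start ∧ door): ∅.
No suitable path/successor from n0 witnesses the formula.
n0 ∉ Sat(EX EF EG (start ∧ door)).

Does not hold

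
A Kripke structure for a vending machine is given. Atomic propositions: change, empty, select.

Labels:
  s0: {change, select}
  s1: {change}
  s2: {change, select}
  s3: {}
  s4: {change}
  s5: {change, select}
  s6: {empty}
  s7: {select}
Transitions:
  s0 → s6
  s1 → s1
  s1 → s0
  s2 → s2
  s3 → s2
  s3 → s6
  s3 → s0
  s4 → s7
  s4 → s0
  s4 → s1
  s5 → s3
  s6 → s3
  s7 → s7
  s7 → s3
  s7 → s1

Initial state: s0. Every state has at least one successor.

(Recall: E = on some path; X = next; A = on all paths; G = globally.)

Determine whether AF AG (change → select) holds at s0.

States satisfying AG (change → select): {s0, s2, s3, s5, s6}.
States satisfying AF AG (change → select): {s0, s2, s3, s5, s6}.
s0 ∈ Sat(AF AG (change → select)).

Satisfied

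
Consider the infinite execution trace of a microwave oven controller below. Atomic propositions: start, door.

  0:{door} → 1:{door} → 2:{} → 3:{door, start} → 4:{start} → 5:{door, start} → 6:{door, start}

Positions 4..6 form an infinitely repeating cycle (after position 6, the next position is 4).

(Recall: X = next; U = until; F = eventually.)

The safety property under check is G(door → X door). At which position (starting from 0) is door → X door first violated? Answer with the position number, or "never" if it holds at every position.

Check door → X door at each position in order: 0 ✓.
At position 1 the labels are {door} and the next position 2 has {}, so door → X door is false there. This is the first violation.

1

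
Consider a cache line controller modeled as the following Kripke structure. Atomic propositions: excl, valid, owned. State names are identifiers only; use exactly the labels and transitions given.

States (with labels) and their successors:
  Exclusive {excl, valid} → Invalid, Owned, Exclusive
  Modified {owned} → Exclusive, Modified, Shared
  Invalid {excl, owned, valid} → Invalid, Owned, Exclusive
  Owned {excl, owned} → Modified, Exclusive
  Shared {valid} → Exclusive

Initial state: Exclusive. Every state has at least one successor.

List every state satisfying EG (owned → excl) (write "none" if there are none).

{Exclusive, Invalid, Owned, Shared}

States satisfying owned → excl: {Exclusive, Invalid, Owned, Shared}.
States satisfying EG (owned → excl): {Exclusive, Invalid, Owned, Shared}.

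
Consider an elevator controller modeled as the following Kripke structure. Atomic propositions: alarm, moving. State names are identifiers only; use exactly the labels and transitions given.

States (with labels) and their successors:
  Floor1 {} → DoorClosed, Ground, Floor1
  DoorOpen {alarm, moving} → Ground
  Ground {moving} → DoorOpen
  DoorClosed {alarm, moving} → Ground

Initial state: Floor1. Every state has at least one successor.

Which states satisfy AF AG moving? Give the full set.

States satisfying AG moving: {DoorOpen, Ground, DoorClosed}.
States satisfying AF AG moving: {DoorOpen, Ground, DoorClosed}.

{DoorOpen, Ground, DoorClosed}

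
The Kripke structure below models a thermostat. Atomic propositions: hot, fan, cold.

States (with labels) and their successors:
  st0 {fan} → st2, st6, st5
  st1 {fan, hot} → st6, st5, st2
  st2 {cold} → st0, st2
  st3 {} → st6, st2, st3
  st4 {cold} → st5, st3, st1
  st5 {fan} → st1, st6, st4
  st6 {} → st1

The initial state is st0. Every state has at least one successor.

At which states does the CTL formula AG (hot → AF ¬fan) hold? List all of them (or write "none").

States satisfying hot → AF ¬fan: {st0, st2, st3, st4, st5, st6}.
States satisfying AG (hot → AF ¬fan): ∅.

none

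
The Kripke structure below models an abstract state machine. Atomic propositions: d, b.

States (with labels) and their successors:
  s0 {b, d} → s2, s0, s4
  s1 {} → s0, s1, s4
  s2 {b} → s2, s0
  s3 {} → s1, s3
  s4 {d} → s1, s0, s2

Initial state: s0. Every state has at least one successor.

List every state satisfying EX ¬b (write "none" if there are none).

States satisfying ¬b: {s1, s3, s4}.
States satisfying EX ¬b: {s0, s1, s3, s4}.

{s0, s1, s3, s4}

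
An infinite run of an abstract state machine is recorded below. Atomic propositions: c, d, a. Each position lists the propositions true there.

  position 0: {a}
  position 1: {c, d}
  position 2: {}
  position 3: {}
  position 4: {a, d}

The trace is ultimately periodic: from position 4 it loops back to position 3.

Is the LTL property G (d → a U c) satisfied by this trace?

d → a U c must hold at every position from 0 onward. It fails at position 4, so G (d → a U c) is false.
Positions where d holds: 1, 4.
Check a U c at each: 1→ok, 4→fails.

Violated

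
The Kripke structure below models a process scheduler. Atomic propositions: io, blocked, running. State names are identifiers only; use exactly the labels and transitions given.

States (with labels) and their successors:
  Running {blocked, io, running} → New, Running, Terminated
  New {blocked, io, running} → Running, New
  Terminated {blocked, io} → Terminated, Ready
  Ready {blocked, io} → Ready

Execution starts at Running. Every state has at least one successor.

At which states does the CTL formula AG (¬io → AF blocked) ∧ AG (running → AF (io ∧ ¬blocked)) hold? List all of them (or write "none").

States satisfying ¬io → AF blocked: {Running, New, Terminated, Ready}.
States satisfying AG (¬io → AF blocked): {Running, New, Terminated, Ready}.
States satisfying running → AF (io ∧ ¬blocked): {Terminated, Ready}.
States satisfying AG (running → AF (io ∧ ¬blocked)): {Terminated, Ready}.
States satisfying AG (¬io → AF blocked) ∧ AG (running → AF (io ∧ ¬blocked)): {Terminated, Ready}.

{Terminated, Ready}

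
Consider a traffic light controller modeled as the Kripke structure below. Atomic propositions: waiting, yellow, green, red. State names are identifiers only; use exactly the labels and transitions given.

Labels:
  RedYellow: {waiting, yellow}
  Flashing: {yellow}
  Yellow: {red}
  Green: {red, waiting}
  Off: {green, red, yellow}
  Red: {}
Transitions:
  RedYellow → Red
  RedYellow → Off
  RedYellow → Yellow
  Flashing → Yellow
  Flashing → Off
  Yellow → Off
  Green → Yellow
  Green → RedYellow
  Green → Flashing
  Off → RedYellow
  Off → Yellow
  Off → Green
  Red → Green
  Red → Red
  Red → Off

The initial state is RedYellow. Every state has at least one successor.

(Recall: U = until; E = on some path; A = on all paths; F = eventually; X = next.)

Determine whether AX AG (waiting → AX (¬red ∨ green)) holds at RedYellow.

States satisfying AG (waiting → AX (¬red ∨ green)): ∅.
States satisfying AX AG (waiting → AX (¬red ∨ green)): ∅.
RedYellow ∉ Sat(AX AG (waiting → AX (¬red ∨ green))).

No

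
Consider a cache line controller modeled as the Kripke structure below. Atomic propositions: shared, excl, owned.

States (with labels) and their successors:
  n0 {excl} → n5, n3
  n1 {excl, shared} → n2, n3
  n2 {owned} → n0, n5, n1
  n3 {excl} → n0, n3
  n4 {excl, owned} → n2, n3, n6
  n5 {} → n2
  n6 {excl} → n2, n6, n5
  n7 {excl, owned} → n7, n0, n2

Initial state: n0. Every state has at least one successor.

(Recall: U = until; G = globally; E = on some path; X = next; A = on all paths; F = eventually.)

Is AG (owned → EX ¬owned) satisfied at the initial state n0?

States satisfying owned → EX ¬owned: {n0, n1, n2, n3, n4, n5, n6, n7}.
States satisfying AG (owned → EX ¬owned): {n0, n1, n2, n3, n4, n5, n6, n7}.
Every state reachable from n0 satisfies owned → EX ¬owned.
n0 ∈ Sat(AG (owned → EX ¬owned)).

Satisfied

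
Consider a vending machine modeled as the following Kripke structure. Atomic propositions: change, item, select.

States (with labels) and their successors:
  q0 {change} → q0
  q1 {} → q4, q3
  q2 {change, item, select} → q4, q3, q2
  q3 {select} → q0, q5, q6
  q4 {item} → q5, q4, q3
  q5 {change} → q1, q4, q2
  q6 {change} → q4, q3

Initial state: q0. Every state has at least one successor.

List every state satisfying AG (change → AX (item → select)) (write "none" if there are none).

States satisfying change → AX (item → select): {q0, q1, q3, q4}.
States satisfying AG (change → AX (item → select)): {q0}.

{q0}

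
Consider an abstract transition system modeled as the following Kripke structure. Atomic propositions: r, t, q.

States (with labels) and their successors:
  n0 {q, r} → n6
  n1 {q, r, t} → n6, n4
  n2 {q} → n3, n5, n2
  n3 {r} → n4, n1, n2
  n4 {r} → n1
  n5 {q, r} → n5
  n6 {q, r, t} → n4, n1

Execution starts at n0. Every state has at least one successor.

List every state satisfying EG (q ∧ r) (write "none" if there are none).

{n0, n1, n5, n6}

States satisfying q ∧ r: {n0, n1, n5, n6}.
States satisfying EG (q ∧ r): {n0, n1, n5, n6}.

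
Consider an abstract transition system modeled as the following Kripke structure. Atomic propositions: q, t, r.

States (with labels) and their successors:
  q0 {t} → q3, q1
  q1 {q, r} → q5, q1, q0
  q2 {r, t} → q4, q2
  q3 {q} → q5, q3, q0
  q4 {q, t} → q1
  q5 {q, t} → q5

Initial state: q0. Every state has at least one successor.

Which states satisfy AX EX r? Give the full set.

States satisfying EX r: {q0, q1, q2, q4}.
States satisfying AX EX r: {q2, q4}.

{q2, q4}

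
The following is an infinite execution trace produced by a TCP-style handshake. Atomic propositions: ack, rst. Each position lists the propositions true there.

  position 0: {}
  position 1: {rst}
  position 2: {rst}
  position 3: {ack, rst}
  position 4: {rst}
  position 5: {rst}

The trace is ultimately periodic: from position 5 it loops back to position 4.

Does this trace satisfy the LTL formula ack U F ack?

Walking from position 0: F ack first holds at position 0, and ack holds at every earlier position along the way, so ack U F ack holds.

Yes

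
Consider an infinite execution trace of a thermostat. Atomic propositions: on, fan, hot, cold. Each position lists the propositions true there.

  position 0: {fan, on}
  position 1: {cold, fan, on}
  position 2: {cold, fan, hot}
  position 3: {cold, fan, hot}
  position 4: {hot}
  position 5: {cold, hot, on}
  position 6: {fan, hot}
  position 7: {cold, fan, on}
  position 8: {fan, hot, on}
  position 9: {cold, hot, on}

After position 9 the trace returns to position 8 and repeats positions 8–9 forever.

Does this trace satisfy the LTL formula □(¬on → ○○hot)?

Holds

¬on → ○○hot holds at every position 0..9, and those are all positions ever visited, so □(¬on → ○○hot) holds.
Positions where ¬on holds: 2, 3, 4, 6.
Check ○○hot at each: 2→ok, 3→ok, 4→ok, 6→ok.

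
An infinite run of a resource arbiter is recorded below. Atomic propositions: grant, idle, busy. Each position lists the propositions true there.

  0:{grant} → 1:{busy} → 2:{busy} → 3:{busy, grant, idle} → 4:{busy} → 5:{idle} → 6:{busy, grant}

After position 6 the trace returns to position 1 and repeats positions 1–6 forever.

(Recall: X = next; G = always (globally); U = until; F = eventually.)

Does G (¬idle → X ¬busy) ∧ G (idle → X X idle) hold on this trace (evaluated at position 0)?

Violated

¬idle → X ¬busy must hold at every position from 0 onward. It fails at position 0, so G (¬idle → X ¬busy) is false.
Positions where ¬idle holds: 0, 1, 2, 4, 6.
Check X ¬busy at each: 0→fails, 1→fails, 2→fails, 4→ok, 6→fails.
idle → X X idle must hold at every position from 0 onward. It fails at position 5, so G (idle → X X idle) is false.
Positions where idle holds: 3, 5.
Check X X idle at each: 3→ok, 5→fails.
At position 0: G (¬idle → X ¬busy) is false; G (idle → X X idle) is false; so G (¬idle → X ¬busy) ∧ G (idle → X X idle) is false.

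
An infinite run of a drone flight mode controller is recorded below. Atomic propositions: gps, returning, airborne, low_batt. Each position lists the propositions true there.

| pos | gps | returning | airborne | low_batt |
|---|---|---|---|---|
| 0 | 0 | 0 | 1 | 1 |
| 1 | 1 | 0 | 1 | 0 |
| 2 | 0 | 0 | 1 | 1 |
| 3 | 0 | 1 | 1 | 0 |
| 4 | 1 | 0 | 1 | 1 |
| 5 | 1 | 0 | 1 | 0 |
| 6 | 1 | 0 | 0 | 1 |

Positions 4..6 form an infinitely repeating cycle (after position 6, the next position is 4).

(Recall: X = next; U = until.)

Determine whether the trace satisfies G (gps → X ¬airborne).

Violated

gps → X ¬airborne must hold at every position from 0 onward. It fails at position 1, so G (gps → X ¬airborne) is false.
Positions where gps holds: 1, 4, 5, 6.
Check X ¬airborne at each: 1→fails, 4→fails, 5→ok, 6→fails.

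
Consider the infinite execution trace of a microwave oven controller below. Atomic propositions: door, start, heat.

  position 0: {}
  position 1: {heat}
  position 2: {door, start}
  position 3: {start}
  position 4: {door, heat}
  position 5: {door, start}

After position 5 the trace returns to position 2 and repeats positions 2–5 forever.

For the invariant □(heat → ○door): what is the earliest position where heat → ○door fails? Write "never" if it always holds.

never

heat → ○door holds at every position 0..5, and those are all the positions the trace ever visits, so the invariant □(heat → ○door) is never violated.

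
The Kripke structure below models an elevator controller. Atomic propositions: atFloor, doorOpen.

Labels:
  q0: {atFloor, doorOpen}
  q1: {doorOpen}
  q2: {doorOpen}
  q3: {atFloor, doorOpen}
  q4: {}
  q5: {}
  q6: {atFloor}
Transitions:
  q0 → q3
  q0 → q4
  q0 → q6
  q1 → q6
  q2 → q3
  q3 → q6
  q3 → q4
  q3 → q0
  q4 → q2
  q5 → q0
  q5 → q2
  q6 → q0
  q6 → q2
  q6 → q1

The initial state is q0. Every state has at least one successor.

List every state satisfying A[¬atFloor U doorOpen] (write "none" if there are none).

{q0, q1, q2, q3, q4, q5}

States satisfying ¬atFloor: {q1, q2, q4, q5}.
States satisfying doorOpen: {q0, q1, q2, q3}.
States satisfying A[¬atFloor U doorOpen]: {q0, q1, q2, q3, q4, q5}.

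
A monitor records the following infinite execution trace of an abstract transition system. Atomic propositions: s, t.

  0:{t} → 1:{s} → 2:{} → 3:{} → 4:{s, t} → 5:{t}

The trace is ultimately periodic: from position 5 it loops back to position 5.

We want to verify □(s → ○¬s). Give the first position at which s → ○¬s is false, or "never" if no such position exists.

s → ○¬s holds at every position 0..5, and those are all the positions the trace ever visits, so the invariant □(s → ○¬s) is never violated.

never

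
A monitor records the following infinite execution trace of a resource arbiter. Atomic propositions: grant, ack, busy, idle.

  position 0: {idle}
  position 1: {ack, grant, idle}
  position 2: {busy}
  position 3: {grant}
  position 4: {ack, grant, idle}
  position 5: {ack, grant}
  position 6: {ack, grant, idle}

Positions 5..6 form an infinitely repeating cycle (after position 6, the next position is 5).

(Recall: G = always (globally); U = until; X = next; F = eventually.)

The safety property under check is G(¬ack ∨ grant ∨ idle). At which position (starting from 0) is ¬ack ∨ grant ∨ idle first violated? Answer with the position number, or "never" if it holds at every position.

never

¬ack ∨ grant ∨ idle holds at every position 0..6, and those are all the positions the trace ever visits, so the invariant G(¬ack ∨ grant ∨ idle) is never violated.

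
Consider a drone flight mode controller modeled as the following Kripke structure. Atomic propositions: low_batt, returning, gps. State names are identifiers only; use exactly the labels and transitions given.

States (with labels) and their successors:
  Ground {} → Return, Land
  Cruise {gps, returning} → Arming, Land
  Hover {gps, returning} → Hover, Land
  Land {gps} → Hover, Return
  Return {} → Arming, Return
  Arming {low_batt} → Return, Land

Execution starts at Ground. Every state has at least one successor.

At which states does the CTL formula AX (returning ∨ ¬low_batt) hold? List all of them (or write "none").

States satisfying returning ∨ ¬low_batt: {Ground, Cruise, Hover, Land, Return}.
States satisfying AX (returning ∨ ¬low_batt): {Ground, Hover, Land, Arming}.

{Ground, Hover, Land, Arming}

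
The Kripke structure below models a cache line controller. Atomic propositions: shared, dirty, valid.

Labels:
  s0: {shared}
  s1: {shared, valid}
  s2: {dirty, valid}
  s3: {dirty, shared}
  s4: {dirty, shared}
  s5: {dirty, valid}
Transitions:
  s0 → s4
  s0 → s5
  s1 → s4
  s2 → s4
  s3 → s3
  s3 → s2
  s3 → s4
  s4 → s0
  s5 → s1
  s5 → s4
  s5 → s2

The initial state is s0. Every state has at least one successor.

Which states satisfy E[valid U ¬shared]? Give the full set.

{s2, s5}

States satisfying valid: {s1, s2, s5}.
States satisfying ¬shared: {s2, s5}.
States satisfying E[valid U ¬shared]: {s2, s5}.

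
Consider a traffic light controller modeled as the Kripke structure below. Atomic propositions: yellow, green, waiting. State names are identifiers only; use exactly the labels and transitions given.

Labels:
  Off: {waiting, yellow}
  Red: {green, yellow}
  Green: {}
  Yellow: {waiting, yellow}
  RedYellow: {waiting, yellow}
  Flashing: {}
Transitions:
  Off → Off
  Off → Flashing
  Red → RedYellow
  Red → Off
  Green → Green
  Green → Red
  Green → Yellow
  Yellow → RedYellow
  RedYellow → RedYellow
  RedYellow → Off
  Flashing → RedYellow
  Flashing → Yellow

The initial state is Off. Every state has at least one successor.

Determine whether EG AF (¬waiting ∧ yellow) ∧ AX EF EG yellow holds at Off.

States satisfying AF (¬waiting ∧ yellow): {Red}.
States satisfying EG AF (¬waiting ∧ yellow): ∅.
States satisfying EF EG yellow: {Off, Red, Green, Yellow, RedYellow, Flashing}.
States satisfying AX EF EG yellow: {Off, Red, Green, Yellow, RedYellow, Flashing}.
States satisfying EG AF (¬waiting ∧ yellow) ∧ AX EF EG yellow: ∅.
Off ∉ Sat(EG AF (¬waiting ∧ yellow) ∧ AX EF EG yellow).

Violated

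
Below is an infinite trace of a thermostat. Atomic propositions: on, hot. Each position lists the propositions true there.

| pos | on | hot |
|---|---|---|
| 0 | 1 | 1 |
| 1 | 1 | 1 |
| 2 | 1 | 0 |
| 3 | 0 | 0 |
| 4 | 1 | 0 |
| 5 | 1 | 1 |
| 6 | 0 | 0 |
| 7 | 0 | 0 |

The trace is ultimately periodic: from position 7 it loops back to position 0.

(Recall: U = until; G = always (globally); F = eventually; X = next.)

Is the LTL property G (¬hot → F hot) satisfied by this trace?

¬hot → F hot holds at every position 0..7, and those are all positions ever visited, so G (¬hot → F hot) holds.
Positions where ¬hot holds: 2, 3, 4, 6, 7.
Check F hot at each: 2→ok, 3→ok, 4→ok, 6→ok, 7→ok.

Holds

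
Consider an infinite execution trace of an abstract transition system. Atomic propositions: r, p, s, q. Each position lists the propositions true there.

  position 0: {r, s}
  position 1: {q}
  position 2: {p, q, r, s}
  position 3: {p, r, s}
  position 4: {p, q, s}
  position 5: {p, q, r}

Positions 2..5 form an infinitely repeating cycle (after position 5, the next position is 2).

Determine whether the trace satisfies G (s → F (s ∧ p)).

Holds

s → F (s ∧ p) holds at every position 0..5, and those are all positions ever visited, so G (s → F (s ∧ p)) holds.
Positions where s holds: 0, 2, 3, 4.
Check F (s ∧ p) at each: 0→ok, 2→ok, 3→ok, 4→ok.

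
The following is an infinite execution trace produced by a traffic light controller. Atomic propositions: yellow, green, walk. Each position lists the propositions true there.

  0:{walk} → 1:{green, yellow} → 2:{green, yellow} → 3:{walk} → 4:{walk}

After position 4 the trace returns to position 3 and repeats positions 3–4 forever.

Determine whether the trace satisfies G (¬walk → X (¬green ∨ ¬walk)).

¬walk → X (¬green ∨ ¬walk) holds at every position 0..4, and those are all positions ever visited, so G (¬walk → X (¬green ∨ ¬walk)) holds.
Positions where ¬walk holds: 1, 2.
Check X (¬green ∨ ¬walk) at each: 1→ok, 2→ok.

Yes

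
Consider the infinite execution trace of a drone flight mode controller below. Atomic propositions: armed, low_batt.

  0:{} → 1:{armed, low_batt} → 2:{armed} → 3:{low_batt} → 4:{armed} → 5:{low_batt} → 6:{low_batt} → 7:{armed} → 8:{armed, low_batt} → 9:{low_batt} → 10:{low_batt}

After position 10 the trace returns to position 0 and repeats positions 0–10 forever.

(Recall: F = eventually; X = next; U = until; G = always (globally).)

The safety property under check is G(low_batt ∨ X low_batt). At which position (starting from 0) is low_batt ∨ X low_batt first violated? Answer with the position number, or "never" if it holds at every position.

low_batt ∨ X low_batt holds at every position 0..10, and those are all the positions the trace ever visits, so the invariant G(low_batt ∨ X low_batt) is never violated.

never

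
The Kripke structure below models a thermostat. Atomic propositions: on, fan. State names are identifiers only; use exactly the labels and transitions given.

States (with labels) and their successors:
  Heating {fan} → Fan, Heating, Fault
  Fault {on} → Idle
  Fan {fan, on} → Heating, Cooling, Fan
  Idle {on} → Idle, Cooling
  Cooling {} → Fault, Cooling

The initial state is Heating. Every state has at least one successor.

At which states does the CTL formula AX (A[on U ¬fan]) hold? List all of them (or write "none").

{Fault, Idle, Cooling}

States satisfying A[on U ¬fan]: {Fault, Idle, Cooling}.
States satisfying AX (A[on U ¬fan]): {Fault, Idle, Cooling}.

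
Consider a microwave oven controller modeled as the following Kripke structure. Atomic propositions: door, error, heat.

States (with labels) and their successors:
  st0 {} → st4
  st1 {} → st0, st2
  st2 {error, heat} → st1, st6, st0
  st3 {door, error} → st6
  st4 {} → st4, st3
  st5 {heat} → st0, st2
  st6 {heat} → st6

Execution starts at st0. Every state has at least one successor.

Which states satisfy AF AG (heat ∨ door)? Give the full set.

{st3, st6}

States satisfying AG (heat ∨ door): {st3, st6}.
States satisfying AF AG (heat ∨ door): {st3, st6}.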